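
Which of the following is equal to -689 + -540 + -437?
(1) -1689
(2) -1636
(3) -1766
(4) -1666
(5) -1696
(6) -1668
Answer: 4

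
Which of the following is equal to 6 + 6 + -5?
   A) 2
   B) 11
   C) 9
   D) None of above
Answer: D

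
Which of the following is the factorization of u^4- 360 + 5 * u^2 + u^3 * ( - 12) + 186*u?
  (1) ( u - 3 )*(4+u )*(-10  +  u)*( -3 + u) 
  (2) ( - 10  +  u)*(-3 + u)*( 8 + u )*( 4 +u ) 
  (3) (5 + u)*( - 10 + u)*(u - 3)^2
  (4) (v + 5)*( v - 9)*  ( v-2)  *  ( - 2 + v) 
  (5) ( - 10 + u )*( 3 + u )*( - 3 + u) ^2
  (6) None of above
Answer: 1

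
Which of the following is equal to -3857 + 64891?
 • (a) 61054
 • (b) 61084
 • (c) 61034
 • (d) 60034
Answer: c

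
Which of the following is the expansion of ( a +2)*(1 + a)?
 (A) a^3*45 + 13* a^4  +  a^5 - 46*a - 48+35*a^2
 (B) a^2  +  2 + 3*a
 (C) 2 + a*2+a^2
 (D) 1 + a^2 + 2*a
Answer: B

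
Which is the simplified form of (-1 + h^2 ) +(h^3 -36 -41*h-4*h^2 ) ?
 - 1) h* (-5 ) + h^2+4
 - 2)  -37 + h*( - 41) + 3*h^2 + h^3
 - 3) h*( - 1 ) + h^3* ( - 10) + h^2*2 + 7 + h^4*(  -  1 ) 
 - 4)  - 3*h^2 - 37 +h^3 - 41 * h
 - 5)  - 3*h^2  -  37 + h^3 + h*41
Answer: 4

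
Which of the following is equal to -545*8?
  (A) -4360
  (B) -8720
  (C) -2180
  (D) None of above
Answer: A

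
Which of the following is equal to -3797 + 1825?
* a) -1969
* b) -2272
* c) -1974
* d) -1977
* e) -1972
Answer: e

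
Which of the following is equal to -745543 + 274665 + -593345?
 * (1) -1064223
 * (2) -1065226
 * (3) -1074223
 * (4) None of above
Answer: 1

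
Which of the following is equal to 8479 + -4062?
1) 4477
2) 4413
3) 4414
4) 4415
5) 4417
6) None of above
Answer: 5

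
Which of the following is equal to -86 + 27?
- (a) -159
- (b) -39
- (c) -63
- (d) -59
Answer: d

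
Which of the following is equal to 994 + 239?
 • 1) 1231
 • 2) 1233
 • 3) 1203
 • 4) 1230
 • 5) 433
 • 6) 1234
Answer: 2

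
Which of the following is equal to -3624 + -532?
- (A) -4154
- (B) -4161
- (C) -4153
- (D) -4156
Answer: D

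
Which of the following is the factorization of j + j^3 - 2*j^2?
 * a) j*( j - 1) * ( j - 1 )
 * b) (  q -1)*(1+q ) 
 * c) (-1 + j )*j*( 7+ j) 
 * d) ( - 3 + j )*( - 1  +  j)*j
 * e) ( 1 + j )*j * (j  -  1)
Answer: a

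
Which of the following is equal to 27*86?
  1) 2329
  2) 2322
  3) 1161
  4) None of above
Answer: 2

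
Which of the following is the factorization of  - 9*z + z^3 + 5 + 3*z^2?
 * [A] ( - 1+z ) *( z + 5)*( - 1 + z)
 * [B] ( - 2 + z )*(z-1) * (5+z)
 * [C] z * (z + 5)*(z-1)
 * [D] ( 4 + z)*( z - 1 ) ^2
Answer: A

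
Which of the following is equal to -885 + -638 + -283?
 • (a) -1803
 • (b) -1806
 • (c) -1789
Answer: b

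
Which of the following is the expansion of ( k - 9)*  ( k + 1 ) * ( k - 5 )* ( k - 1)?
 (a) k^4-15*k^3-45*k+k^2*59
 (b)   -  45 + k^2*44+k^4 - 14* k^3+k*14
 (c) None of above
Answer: b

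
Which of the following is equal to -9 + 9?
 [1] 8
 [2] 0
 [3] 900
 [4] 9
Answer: 2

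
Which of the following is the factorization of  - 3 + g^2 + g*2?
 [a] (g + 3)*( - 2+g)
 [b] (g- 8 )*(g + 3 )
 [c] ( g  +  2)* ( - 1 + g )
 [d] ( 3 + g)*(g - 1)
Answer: d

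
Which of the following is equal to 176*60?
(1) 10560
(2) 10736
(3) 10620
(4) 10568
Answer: 1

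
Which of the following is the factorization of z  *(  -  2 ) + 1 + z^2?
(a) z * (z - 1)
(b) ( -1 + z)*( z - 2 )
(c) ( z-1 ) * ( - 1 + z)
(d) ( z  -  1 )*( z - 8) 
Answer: c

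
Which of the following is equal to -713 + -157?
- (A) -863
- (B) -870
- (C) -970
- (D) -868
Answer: B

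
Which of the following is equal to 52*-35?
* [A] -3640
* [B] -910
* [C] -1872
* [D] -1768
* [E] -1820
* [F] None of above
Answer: E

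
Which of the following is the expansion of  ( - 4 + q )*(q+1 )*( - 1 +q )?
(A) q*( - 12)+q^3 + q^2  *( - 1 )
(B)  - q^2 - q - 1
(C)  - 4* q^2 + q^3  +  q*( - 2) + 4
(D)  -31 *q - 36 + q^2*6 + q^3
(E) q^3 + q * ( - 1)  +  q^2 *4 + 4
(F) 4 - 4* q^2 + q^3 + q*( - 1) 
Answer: F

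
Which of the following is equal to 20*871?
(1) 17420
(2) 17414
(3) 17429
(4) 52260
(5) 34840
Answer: 1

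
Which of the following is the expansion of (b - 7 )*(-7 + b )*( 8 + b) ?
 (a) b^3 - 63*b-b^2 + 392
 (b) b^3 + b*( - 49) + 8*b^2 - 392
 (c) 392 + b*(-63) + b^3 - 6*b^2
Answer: c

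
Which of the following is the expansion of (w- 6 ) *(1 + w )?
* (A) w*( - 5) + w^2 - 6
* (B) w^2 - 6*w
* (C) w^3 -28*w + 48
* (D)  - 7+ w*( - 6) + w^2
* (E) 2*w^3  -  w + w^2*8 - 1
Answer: A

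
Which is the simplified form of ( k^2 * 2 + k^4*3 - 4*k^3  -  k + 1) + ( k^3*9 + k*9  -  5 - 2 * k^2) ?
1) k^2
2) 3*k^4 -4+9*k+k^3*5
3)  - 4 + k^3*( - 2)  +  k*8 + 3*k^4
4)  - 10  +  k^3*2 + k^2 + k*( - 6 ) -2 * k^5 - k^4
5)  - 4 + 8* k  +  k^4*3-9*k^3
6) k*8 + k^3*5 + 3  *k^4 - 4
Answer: 6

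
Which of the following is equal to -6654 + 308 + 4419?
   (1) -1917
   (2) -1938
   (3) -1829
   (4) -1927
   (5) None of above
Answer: 4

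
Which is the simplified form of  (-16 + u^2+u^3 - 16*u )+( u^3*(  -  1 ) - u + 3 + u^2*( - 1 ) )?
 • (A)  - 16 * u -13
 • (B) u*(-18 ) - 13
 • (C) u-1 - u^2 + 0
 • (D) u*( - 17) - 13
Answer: D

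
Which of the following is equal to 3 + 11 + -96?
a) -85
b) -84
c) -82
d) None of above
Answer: c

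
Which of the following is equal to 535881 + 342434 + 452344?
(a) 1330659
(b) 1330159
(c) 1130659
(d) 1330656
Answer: a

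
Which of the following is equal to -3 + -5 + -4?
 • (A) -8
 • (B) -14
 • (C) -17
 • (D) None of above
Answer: D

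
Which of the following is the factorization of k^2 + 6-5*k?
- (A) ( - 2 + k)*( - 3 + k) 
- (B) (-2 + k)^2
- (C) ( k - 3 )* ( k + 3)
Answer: A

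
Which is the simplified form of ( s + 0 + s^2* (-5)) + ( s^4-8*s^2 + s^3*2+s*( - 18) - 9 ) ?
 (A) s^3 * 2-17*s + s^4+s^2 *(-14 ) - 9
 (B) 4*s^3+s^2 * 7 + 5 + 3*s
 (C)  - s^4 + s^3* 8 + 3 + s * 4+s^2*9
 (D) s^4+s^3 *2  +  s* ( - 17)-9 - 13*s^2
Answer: D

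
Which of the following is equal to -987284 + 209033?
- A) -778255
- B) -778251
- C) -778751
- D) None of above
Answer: B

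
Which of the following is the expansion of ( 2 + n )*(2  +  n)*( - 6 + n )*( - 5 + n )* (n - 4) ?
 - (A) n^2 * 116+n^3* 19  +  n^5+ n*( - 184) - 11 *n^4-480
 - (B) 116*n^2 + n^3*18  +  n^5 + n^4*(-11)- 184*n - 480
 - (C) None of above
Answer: B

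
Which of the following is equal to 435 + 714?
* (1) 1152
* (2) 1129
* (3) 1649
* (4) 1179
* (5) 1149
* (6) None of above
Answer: 5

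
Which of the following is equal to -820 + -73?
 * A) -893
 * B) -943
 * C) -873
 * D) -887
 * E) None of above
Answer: A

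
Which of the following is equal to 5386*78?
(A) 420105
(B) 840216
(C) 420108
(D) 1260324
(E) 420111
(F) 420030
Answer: C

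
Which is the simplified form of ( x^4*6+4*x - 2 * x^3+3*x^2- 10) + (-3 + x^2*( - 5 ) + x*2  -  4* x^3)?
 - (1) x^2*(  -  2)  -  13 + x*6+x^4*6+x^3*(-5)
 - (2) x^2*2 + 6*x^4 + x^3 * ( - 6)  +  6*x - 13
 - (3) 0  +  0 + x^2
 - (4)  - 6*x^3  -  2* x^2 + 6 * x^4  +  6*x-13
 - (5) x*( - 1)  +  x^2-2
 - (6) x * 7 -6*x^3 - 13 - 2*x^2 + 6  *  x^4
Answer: 4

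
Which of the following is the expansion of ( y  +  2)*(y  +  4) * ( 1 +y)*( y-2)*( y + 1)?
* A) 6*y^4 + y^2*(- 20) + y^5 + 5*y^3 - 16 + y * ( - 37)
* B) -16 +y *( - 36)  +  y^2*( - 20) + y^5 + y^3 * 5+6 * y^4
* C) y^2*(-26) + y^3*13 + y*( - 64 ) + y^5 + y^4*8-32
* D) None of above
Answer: B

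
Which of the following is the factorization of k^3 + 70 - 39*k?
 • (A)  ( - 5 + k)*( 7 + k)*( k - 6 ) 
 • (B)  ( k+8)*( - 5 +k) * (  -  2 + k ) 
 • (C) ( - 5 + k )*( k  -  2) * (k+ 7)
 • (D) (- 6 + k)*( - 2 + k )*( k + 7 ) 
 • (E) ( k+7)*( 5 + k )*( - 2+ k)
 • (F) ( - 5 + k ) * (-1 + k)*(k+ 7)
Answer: C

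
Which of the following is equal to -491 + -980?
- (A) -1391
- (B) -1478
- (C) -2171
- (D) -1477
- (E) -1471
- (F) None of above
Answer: E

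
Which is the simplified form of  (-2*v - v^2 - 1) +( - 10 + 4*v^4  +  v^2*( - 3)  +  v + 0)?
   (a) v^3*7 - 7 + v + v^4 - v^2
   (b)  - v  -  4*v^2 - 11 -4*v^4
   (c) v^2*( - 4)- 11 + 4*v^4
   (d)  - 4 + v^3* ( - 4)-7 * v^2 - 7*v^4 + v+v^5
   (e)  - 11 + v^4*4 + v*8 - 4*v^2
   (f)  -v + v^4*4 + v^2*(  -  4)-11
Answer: f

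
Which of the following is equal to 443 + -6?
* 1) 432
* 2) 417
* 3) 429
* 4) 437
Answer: 4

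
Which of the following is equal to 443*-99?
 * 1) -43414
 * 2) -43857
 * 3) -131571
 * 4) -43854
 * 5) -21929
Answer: 2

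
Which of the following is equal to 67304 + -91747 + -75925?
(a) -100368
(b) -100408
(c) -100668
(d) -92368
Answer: a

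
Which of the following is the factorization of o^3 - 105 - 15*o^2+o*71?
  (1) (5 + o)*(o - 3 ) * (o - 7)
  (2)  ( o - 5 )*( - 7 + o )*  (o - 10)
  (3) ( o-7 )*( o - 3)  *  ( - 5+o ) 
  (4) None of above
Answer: 3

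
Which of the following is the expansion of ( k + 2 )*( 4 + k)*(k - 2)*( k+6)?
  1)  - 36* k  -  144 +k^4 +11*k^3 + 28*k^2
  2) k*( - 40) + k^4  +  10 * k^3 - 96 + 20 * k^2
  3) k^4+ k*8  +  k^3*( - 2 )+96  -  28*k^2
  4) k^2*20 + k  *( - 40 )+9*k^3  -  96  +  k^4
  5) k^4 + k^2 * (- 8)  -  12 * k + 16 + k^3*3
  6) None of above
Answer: 2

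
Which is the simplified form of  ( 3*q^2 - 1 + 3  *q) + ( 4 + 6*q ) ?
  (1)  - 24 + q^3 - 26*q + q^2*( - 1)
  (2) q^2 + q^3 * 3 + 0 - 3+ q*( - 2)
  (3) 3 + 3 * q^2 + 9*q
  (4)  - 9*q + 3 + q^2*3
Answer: 3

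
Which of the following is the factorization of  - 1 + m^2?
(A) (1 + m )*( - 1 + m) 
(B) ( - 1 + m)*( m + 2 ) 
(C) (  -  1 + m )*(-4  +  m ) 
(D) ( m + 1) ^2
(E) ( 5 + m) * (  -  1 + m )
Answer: A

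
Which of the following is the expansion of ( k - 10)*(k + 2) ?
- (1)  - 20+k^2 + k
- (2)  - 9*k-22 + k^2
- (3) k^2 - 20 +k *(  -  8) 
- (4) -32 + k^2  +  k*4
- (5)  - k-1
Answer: 3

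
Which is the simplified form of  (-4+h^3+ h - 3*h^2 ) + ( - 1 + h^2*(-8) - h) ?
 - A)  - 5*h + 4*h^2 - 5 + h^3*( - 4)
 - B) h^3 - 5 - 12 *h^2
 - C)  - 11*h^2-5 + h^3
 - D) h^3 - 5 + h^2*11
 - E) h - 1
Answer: C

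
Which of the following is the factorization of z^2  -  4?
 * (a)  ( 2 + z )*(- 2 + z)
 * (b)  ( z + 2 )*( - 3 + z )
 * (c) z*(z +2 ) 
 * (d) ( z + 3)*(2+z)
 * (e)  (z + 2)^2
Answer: a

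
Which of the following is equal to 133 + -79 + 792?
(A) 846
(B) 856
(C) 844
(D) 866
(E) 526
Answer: A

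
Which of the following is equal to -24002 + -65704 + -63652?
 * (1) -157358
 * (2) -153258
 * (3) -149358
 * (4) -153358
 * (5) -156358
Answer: 4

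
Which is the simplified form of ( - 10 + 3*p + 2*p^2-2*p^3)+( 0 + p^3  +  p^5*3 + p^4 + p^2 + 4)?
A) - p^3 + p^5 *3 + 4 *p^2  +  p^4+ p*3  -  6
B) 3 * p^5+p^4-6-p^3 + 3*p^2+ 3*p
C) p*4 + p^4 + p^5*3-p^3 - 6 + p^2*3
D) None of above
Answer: B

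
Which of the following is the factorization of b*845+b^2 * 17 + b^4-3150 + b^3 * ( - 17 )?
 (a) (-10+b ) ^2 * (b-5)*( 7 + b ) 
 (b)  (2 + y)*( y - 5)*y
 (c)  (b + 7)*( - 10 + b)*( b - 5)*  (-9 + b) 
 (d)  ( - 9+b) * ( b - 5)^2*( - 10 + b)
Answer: c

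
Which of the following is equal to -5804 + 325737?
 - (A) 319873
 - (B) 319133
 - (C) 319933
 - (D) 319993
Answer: C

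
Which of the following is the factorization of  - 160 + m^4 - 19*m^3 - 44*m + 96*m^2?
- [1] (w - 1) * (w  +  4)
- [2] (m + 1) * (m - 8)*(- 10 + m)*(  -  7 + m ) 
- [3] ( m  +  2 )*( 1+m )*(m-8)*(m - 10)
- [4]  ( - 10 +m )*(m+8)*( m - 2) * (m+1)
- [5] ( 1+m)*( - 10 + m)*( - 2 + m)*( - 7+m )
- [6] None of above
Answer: 6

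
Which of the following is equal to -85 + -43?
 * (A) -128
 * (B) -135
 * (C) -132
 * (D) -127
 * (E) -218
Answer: A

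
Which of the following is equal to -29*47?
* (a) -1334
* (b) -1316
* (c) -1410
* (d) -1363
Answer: d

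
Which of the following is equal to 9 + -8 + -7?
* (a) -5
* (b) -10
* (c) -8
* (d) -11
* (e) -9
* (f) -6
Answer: f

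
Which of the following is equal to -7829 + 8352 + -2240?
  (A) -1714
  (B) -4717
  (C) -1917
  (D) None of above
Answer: D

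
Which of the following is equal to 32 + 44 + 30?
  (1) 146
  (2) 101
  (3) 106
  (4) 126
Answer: 3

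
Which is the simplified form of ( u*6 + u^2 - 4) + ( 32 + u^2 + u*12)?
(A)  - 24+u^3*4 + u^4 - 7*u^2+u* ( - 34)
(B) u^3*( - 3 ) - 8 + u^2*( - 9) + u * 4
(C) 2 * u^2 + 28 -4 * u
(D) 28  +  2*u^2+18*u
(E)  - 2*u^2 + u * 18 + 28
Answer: D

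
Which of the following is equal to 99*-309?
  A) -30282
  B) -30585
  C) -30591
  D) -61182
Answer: C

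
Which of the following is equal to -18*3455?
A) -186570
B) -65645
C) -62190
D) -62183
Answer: C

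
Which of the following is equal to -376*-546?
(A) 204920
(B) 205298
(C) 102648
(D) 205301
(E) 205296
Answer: E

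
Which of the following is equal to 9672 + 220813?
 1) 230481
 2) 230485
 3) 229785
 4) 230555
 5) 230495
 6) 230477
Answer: 2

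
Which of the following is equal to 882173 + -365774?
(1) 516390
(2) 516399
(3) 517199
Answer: 2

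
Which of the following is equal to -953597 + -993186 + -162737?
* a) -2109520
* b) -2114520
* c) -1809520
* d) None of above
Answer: a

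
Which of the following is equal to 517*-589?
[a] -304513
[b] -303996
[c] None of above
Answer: a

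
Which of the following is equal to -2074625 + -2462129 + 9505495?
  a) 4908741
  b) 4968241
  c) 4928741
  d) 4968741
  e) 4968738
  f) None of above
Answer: d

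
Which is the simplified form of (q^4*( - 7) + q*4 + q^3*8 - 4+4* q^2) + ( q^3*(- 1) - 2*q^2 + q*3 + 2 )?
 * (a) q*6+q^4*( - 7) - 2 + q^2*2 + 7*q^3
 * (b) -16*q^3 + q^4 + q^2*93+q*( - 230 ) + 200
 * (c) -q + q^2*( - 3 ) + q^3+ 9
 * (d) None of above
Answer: d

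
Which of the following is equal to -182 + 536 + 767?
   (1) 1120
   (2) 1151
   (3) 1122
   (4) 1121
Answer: 4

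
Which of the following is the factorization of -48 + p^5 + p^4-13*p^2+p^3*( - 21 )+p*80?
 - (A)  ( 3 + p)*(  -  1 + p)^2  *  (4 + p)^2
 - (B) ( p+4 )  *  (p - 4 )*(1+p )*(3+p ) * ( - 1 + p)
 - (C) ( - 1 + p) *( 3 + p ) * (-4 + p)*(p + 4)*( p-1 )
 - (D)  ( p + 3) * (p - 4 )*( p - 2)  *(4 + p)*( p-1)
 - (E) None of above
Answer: C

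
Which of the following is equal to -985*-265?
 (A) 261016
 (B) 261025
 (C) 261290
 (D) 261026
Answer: B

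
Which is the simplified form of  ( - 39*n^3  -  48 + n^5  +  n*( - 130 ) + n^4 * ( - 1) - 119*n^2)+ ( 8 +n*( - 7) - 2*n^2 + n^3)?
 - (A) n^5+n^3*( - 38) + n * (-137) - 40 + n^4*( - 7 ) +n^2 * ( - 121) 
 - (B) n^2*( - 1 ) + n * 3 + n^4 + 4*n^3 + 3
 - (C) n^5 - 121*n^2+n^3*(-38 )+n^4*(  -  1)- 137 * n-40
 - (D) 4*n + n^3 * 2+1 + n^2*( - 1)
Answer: C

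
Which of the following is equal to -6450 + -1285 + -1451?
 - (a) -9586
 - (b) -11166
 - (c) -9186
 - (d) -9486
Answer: c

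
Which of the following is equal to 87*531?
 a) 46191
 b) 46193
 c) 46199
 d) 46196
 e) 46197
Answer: e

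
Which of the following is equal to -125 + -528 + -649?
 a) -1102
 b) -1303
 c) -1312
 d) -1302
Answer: d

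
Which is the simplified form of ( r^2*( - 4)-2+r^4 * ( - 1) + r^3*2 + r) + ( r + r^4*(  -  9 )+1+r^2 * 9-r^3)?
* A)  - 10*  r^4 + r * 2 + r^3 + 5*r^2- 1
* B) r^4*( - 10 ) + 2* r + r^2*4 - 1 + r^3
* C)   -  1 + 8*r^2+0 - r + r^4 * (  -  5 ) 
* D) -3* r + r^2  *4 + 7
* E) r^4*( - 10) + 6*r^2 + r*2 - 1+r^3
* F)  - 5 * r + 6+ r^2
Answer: A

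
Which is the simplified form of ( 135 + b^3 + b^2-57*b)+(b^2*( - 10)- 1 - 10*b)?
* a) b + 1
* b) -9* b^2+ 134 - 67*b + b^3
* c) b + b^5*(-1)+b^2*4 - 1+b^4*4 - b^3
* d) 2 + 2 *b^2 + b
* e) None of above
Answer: b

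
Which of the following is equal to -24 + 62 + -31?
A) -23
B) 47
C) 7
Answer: C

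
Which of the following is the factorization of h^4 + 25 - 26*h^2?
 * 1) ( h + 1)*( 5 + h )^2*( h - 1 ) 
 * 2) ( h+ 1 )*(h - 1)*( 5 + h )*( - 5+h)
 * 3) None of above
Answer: 2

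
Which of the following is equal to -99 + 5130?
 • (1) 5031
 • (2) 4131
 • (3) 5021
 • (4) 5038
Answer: 1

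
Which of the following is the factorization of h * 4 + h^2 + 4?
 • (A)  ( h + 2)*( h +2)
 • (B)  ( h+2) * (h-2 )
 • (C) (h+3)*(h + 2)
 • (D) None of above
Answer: A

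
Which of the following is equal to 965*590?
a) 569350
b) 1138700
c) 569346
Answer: a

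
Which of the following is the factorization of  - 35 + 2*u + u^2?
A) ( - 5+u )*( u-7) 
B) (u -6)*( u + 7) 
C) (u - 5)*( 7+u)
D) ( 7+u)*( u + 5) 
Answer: C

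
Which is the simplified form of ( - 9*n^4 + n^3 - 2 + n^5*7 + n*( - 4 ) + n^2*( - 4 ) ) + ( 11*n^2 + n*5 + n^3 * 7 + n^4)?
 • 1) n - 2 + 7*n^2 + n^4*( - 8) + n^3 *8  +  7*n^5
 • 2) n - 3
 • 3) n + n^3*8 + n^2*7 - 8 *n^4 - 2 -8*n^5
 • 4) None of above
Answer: 1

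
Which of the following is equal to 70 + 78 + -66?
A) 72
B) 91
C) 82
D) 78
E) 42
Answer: C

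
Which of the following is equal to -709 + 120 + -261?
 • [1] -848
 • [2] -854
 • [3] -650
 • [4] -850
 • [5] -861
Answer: 4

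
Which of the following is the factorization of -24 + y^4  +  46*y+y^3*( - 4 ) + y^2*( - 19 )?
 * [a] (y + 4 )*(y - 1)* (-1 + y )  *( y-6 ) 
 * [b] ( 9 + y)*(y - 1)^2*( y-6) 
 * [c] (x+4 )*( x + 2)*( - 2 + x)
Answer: a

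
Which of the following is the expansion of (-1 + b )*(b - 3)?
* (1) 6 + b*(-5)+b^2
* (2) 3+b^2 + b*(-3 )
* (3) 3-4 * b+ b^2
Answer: 3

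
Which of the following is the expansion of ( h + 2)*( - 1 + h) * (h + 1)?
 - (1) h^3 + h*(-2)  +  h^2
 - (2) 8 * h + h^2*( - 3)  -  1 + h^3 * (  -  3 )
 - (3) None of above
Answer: 3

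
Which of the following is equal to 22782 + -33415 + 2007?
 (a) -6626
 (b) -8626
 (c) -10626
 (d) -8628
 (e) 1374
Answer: b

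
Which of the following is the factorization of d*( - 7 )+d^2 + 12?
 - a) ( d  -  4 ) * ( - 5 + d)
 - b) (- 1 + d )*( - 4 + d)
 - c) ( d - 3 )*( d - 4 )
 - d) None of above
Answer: c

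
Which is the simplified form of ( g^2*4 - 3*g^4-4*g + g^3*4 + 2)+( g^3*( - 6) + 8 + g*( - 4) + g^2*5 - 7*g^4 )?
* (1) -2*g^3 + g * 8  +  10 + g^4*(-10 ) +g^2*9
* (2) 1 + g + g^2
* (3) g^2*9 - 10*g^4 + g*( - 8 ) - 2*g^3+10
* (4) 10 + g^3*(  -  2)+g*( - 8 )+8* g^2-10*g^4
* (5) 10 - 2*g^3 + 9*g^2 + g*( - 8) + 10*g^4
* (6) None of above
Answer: 3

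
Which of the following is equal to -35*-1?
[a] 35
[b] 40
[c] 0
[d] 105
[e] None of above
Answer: a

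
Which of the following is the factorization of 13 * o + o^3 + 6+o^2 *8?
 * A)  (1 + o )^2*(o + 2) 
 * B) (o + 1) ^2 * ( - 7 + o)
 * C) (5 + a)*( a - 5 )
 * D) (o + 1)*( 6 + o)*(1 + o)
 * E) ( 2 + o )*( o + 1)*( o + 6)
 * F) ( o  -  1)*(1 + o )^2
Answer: D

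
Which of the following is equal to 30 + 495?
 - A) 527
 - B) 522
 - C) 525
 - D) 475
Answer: C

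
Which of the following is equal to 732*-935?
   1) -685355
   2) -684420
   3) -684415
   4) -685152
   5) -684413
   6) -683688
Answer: 2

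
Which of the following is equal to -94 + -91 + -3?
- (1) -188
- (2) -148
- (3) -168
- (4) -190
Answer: 1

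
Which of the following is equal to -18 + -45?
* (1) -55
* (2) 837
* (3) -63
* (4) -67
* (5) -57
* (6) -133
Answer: 3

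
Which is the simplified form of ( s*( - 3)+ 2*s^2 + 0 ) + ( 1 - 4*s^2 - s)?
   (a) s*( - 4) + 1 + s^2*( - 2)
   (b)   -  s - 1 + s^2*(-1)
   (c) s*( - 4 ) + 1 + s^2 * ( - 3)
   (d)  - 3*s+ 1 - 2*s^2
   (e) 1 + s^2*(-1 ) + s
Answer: a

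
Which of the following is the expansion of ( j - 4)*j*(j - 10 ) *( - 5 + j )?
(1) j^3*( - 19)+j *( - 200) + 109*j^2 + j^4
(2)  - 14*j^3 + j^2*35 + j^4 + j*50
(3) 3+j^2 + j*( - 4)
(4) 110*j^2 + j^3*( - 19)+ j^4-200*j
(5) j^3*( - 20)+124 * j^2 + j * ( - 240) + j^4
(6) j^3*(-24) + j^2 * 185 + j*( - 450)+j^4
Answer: 4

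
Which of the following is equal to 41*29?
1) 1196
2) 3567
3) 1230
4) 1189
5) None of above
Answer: 4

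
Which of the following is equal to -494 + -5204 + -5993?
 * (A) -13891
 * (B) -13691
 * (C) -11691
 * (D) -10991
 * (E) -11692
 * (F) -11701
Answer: C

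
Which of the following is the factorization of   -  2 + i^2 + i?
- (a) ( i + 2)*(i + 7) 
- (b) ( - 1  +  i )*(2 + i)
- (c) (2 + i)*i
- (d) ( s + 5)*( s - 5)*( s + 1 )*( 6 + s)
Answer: b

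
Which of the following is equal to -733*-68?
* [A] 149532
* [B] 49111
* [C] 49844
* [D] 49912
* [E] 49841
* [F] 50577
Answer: C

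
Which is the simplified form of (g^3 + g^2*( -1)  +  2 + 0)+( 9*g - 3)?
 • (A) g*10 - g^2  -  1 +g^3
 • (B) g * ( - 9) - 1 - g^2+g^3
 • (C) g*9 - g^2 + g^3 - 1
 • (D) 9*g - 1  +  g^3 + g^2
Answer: C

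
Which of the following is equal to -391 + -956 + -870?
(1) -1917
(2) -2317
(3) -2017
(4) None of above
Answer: 4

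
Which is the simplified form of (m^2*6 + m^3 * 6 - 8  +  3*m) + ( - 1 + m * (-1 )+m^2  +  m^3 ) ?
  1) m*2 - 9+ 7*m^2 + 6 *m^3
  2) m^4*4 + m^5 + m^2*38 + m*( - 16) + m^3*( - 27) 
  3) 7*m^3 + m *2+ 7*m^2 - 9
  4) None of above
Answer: 3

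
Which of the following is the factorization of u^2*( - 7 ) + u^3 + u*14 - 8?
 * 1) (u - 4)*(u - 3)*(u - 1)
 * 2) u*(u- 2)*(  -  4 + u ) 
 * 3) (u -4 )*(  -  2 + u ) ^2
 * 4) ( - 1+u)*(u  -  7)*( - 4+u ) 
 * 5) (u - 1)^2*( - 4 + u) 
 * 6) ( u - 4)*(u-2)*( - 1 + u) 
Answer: 6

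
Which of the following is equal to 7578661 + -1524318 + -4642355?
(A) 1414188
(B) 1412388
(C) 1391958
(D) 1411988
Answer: D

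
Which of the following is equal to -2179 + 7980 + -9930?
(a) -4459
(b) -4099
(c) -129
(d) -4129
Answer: d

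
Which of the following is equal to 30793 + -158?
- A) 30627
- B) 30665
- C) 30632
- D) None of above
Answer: D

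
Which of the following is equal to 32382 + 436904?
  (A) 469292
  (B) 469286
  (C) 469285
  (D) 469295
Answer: B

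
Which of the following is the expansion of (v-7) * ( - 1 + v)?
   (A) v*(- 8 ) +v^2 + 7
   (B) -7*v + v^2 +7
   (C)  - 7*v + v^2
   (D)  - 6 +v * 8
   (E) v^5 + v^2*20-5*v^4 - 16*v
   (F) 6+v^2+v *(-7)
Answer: A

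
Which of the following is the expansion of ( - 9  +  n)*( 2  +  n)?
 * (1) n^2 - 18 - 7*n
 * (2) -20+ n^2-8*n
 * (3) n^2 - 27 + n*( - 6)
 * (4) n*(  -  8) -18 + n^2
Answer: 1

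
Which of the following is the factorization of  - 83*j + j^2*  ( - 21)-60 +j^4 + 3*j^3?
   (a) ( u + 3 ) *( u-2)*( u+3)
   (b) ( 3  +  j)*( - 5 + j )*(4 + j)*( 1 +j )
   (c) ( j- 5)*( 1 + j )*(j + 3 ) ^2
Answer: b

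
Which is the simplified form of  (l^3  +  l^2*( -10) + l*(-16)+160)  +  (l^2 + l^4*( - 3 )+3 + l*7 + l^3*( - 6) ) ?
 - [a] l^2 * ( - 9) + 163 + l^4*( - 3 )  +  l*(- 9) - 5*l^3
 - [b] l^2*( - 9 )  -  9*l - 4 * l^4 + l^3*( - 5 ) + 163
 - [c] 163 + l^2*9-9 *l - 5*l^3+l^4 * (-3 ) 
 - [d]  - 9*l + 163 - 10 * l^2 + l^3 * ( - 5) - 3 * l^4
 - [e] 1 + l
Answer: a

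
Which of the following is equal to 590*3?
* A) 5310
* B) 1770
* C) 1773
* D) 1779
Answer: B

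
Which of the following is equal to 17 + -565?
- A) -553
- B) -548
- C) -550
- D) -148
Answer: B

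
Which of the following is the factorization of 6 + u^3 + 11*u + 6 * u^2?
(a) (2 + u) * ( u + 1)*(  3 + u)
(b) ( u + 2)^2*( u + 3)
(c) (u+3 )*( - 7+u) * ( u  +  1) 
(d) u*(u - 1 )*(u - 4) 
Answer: a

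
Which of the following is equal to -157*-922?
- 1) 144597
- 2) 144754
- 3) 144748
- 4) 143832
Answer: 2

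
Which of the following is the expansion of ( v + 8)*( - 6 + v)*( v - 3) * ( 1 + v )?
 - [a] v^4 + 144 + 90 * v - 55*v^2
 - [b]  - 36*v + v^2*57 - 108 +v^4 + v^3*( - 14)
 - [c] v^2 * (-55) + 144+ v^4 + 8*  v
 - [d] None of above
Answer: a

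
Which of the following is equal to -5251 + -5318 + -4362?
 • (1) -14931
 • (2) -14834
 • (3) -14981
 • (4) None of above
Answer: 1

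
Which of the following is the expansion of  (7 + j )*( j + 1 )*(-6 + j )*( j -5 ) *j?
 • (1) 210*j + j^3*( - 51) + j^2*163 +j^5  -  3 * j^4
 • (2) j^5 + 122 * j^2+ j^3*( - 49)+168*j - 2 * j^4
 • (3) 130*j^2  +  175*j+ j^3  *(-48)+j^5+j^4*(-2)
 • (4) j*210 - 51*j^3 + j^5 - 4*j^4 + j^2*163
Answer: 1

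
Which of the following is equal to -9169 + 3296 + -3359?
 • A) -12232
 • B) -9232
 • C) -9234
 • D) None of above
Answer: B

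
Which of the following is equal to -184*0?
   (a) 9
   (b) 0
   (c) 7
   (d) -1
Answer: b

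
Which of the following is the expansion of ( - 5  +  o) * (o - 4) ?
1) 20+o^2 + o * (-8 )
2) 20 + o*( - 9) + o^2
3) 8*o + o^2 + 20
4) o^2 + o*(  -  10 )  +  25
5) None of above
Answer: 2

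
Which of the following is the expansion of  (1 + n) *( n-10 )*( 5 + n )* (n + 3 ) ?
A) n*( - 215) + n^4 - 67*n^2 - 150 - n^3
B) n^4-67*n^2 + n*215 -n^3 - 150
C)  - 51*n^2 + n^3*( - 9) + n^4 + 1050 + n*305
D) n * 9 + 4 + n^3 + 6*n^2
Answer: A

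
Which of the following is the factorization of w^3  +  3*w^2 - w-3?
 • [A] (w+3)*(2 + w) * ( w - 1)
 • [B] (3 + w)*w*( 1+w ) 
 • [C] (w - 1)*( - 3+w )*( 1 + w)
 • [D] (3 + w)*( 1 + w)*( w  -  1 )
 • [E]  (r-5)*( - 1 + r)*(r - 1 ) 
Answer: D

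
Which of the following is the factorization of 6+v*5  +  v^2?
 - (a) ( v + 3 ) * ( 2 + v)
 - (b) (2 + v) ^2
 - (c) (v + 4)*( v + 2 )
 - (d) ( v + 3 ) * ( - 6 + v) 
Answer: a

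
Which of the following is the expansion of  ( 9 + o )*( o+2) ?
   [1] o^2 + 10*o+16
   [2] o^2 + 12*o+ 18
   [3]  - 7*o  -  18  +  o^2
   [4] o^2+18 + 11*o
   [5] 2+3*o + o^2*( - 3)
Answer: 4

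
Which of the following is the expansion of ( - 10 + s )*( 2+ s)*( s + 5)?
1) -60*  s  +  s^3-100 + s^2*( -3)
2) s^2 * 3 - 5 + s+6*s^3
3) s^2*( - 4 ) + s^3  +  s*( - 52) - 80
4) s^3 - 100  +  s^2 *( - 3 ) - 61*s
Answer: 1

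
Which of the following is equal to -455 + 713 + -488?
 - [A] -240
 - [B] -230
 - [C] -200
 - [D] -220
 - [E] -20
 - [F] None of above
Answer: B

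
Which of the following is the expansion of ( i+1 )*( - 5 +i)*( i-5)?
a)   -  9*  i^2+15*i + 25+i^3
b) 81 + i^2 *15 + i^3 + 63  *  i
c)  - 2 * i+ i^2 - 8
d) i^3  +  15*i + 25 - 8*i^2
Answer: a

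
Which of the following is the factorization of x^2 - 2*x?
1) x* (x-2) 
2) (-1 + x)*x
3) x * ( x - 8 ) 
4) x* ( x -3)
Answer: 1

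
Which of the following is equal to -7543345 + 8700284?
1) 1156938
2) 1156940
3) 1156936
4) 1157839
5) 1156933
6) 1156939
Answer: 6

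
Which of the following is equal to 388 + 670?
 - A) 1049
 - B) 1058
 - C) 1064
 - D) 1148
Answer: B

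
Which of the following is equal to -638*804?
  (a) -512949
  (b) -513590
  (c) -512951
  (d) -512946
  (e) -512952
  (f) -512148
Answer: e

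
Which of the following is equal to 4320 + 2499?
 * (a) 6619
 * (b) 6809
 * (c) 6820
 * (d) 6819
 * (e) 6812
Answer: d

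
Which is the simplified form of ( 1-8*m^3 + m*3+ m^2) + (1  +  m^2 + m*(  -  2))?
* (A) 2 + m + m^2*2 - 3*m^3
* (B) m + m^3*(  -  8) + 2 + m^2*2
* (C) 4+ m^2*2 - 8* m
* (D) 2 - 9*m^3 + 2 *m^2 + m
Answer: B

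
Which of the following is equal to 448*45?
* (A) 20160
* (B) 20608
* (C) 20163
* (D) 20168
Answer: A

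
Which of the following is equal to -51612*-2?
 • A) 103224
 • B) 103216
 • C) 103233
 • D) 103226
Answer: A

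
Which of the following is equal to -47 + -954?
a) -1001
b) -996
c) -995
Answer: a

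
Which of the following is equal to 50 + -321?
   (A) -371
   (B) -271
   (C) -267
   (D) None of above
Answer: B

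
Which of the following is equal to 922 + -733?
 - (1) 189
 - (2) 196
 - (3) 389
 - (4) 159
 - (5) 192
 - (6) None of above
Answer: 1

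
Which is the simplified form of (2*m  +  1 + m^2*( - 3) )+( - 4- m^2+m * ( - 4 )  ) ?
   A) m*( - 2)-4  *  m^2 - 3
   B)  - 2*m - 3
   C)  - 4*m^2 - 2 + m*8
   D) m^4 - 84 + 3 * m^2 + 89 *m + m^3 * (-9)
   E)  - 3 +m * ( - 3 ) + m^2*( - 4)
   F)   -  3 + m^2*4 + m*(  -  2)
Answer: A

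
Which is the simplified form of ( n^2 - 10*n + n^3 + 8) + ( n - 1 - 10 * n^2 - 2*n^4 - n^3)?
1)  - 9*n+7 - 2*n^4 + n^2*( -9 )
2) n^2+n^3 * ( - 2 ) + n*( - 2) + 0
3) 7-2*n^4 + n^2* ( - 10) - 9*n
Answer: 1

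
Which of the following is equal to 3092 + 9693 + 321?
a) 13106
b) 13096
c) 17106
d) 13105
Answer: a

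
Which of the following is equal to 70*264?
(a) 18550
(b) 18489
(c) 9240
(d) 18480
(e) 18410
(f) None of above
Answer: d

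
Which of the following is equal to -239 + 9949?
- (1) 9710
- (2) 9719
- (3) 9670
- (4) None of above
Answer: 1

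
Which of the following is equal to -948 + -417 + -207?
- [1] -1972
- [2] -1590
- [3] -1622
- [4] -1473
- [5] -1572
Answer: 5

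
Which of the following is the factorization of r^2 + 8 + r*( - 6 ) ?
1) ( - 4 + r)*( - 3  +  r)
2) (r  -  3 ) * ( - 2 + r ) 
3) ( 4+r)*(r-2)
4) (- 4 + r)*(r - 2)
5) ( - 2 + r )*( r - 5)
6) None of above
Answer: 4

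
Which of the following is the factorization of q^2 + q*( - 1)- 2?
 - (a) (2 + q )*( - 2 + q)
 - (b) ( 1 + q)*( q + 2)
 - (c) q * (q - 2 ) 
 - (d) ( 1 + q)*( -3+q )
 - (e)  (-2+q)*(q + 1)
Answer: e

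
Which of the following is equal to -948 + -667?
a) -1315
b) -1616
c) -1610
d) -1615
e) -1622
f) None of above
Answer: d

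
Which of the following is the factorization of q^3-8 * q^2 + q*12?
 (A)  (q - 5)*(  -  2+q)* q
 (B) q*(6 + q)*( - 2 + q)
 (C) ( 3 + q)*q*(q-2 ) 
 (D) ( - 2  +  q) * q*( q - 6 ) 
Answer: D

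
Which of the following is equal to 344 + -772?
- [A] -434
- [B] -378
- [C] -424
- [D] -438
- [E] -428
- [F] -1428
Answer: E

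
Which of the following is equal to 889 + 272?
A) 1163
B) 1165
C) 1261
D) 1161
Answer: D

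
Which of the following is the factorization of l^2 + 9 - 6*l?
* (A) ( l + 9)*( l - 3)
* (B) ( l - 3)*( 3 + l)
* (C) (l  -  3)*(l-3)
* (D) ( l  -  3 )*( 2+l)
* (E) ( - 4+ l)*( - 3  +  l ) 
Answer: C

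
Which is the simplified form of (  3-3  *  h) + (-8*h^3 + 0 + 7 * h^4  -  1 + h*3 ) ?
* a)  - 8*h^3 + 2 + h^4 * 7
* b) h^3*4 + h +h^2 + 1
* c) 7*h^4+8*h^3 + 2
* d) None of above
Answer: a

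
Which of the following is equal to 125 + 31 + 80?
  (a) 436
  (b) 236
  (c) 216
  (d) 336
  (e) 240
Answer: b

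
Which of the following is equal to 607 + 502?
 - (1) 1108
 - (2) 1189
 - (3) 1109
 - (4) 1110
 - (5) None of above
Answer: 3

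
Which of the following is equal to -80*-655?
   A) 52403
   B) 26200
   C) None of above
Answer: C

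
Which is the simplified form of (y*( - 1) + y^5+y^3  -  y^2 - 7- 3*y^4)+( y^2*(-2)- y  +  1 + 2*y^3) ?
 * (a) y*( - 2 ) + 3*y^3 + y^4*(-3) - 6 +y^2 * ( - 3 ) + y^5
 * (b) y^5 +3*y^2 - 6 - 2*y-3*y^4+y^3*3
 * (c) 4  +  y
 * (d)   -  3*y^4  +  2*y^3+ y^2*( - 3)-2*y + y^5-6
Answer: a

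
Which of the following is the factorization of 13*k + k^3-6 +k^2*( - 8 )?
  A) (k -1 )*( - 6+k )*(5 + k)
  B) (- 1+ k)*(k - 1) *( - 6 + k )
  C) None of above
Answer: B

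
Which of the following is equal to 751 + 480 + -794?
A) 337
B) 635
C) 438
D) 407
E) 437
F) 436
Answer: E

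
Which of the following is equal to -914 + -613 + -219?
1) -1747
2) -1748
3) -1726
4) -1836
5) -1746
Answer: 5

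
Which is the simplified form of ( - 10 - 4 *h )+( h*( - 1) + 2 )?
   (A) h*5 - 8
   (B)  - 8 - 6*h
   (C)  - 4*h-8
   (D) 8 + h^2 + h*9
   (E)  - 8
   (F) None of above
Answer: F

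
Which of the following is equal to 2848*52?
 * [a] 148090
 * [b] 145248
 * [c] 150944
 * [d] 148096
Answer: d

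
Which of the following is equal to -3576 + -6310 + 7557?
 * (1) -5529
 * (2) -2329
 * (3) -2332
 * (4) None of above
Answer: 2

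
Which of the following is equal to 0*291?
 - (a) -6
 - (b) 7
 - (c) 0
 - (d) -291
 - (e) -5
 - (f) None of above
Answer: c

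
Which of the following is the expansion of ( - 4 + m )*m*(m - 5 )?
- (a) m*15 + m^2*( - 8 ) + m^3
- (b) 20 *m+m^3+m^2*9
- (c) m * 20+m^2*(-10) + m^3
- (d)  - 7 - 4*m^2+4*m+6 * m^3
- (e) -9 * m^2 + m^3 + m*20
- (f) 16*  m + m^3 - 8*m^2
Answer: e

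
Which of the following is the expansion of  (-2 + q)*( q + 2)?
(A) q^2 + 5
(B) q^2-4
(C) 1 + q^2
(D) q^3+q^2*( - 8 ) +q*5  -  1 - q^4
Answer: B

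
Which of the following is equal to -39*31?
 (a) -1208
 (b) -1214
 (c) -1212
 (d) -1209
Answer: d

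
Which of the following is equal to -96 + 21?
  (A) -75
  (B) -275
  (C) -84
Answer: A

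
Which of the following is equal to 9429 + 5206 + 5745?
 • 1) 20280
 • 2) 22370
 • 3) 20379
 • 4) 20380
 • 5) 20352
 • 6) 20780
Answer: 4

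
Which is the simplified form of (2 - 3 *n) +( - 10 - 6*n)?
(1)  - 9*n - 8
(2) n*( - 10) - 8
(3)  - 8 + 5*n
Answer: 1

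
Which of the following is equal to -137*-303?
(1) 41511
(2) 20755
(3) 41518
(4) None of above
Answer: 1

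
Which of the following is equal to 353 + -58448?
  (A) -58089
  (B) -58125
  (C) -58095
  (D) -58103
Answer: C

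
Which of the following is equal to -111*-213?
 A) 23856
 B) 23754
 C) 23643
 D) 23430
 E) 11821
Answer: C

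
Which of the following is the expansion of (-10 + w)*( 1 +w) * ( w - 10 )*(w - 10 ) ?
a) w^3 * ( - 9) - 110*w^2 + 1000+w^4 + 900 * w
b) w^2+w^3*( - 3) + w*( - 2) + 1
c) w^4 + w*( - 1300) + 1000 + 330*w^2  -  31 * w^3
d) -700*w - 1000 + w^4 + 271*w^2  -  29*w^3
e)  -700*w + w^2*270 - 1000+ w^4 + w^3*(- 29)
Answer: e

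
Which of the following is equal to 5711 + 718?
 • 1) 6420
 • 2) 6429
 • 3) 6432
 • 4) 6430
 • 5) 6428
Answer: 2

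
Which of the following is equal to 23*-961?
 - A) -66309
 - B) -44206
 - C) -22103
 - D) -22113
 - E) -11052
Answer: C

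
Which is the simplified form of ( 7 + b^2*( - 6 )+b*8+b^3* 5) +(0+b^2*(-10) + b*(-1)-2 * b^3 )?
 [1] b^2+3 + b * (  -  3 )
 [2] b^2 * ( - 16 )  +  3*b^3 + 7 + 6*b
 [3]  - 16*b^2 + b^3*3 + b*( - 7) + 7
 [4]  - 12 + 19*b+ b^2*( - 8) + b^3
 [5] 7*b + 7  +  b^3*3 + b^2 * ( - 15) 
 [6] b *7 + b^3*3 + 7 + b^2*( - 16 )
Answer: 6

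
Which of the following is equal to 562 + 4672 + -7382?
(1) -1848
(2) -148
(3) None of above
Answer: 3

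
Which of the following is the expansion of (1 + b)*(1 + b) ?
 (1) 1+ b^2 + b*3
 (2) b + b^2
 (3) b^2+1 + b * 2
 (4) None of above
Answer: 3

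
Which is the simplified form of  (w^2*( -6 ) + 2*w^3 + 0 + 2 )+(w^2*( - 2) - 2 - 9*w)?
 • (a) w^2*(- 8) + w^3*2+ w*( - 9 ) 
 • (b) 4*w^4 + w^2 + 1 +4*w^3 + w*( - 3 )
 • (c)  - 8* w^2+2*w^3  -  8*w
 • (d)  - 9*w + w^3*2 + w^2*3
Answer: a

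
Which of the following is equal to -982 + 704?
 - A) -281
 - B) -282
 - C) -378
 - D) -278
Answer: D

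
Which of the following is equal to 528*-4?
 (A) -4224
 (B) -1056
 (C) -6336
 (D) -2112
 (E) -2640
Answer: D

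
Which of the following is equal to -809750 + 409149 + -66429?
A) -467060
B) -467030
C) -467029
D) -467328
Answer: B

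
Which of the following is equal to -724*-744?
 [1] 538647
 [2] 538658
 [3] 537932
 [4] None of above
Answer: 4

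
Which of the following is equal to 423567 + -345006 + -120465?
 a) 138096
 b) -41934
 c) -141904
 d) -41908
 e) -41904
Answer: e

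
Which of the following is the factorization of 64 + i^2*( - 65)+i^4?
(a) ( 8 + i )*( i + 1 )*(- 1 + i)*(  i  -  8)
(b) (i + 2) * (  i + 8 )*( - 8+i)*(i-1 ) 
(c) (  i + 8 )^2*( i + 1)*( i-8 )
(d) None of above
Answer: a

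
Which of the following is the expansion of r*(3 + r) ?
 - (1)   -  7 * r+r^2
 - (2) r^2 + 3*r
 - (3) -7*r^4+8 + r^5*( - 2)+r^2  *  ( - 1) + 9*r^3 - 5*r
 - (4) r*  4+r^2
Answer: 2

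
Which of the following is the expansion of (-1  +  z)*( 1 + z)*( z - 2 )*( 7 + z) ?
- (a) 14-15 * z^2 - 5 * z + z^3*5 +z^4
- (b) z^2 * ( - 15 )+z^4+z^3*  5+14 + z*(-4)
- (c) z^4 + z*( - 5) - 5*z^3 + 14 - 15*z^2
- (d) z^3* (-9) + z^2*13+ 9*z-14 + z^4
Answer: a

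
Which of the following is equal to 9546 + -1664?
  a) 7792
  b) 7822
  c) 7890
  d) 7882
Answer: d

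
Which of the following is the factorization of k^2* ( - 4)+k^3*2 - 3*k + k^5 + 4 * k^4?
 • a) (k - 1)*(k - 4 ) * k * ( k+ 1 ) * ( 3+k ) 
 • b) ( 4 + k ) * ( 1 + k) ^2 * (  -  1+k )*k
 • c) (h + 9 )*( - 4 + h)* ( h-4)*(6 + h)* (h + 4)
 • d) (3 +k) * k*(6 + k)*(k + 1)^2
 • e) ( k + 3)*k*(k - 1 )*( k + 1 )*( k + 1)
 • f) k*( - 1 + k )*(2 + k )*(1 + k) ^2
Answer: e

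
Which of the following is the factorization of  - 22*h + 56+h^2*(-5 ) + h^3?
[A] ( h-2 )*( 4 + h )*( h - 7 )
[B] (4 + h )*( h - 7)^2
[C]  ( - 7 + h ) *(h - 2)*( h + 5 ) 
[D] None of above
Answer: A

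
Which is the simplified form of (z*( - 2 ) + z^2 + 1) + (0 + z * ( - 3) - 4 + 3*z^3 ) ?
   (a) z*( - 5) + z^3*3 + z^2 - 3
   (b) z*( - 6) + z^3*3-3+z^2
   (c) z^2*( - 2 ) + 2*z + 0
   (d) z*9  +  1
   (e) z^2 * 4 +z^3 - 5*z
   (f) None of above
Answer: a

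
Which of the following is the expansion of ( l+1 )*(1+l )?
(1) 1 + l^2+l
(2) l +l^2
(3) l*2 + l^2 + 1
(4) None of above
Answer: 3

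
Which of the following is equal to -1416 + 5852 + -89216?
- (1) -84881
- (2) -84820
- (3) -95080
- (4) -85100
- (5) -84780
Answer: 5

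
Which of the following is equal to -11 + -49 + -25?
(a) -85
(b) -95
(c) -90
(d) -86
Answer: a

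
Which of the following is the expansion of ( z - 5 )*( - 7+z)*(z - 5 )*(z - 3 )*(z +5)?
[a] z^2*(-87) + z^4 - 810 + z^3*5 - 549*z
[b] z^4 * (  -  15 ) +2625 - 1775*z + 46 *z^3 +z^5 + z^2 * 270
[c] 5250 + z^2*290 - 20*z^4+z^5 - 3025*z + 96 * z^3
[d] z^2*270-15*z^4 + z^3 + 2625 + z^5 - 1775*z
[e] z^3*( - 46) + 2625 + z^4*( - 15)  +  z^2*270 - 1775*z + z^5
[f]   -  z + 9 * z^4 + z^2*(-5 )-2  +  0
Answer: b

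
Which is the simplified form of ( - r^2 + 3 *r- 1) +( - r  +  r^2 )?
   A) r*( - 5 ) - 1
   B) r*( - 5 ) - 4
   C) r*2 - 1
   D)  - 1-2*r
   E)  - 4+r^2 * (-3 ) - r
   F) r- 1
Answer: C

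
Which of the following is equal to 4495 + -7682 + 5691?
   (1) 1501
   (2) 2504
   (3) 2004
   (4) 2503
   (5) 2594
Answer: 2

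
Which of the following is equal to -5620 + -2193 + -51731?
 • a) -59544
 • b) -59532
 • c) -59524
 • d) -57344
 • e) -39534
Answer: a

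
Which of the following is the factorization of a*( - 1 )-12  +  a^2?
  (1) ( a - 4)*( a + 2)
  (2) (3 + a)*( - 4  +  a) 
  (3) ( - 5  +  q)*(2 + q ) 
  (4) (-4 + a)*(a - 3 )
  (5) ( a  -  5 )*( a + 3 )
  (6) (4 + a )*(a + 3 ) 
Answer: 2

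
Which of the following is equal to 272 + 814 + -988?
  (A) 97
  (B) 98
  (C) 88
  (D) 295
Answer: B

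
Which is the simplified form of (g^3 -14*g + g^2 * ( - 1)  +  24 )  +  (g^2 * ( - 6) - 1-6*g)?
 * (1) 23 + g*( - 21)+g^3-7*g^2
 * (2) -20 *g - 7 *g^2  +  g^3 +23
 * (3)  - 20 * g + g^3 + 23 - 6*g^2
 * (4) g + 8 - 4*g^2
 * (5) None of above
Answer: 2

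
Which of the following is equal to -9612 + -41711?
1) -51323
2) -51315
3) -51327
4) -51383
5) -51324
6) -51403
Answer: 1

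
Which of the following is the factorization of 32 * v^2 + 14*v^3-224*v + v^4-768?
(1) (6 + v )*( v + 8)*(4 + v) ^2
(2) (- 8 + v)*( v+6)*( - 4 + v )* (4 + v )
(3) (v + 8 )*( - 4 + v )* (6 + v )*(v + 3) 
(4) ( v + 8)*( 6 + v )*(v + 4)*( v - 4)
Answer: 4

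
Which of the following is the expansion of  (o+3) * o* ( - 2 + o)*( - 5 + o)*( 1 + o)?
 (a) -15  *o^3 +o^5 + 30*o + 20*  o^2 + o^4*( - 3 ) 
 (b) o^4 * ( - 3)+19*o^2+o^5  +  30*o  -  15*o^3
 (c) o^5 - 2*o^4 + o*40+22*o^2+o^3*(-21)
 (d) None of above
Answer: b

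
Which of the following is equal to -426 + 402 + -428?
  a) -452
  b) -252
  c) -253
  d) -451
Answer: a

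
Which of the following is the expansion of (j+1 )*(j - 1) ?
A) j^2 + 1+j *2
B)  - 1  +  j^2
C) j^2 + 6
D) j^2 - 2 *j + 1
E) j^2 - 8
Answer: B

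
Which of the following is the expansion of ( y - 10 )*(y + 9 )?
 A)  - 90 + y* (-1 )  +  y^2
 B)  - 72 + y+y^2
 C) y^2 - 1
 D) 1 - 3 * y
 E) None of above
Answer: A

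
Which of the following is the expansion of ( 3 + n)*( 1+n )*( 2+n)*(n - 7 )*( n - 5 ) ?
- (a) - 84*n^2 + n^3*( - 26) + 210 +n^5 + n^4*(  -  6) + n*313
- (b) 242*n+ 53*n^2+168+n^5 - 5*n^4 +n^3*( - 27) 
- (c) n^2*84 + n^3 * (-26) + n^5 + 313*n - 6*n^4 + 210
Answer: c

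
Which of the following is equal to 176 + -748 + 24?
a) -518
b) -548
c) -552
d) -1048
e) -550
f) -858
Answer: b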